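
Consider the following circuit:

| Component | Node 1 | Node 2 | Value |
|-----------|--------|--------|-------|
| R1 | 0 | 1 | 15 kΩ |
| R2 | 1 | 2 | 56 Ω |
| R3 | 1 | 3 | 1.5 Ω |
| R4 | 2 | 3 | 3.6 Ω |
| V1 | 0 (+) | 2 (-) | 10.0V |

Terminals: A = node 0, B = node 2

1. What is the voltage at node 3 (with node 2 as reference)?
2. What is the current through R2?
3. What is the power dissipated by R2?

Nodal analysis, taking node 2 as the 0 V reference.
Source V1 fixes V_0 = 10 V.
KCL at each unknown node (sum of currents leaving = 0; resistances in Ω):
  Node 1: (V_1 - 10)/15000 + (V_1 - 0)/56 + (V_1 - V_3)/1.5 = 0
  Node 3: (V_3 - V_1)/1.5 + (V_3 - 0)/3.6 = 0
Collecting terms (coefficients in siemens):
  0.6846·V_1 - 0.6667·V_3 = 0.0006667
  0.9444·V_3 - 0.6667·V_1 = 0
Determinant D = (0.6846)(0.9444) - (-0.6667)(-0.6667) = 0.2021
V_1 = [(0.0006667)(0.9444) - (-0.6667)(0)]/D = 0.003115 V
V_3 = [(0.6846)(0) - (0.0006667)(-0.6667)]/D = 0.002199 V
Part 1:
  Read off the nodal solution: V_3 = 0.002199 V
Part 2:
  I_R2 = (V_1 - V_2)/R2 = (0.003115 - 0)/56 = 0.00005563 A
  Magnitude: I_R2 = 0.00005563 A
Part 3:
  I_R2 = (V_1 - V_2)/R2 = (0.003115 - 0)/56 = 0.00005563 A
  P_R2 = I_R2² × R2 = (0.00005563)² × 56 = 0.0000001733 W

Final answers:
1. V_3 = 0.002199 V
2. I_R2 = 5.563e-05 A
3. P_R2 = 1.733e-07 W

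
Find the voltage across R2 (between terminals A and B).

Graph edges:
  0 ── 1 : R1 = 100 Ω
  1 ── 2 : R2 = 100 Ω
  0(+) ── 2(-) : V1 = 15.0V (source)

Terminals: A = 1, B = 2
R1 and R2 are in series across V1 (node 0 → node 1 → node 2), and the output A–B is taken across R2, so this is a voltage divider.
Series current: I = V1/(R1 + R2) = 15/(100 + 100) = 15/200 = 0.075 A
V_R2 = I × R2 = V1 × R2/(R1 + R2) = 15 × 100/200 = 7.5 V

Final answer: 7.5 V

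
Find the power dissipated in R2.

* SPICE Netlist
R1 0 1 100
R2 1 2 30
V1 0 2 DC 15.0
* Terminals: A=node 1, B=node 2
Nodal analysis, taking node 2 as the 0 V reference.
Source V1 fixes V_0 = 15 V.
KCL at each unknown node (sum of currents leaving = 0; resistances in Ω):
  Node 1: (V_1 - 15)/100 + (V_1 - 0)/30 = 0
Collecting terms: 0.04333 × V_1 = 0.15  =>  V_1 = 3.462 V
I_R2 = (V_1 - V_2)/R2 = (3.462 - 0)/30 = 0.1154 A
P_R2 = I_R2² × R2 = (0.1154)² × 30 = 0.3994 W

Final answer: 0.3994 W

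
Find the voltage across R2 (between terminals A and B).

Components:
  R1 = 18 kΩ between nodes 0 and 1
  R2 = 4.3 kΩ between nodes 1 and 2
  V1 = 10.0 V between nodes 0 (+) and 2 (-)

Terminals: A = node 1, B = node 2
R1 and R2 are in series across V1 (node 0 → node 1 → node 2), and the output A–B is taken across R2, so this is a voltage divider.
Series current: I = V1/(R1 + R2) = 10/(18000 + 4300) = 10/22300 = 0.0004484 A
V_R2 = I × R2 = V1 × R2/(R1 + R2) = 10 × 4300/22300 = 1.928 V

Final answer: 1.928 V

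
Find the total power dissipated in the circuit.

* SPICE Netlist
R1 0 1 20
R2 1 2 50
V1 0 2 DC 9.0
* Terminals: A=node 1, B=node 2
Nodal analysis, taking node 2 as the 0 V reference.
Source V1 fixes V_0 = 9 V.
KCL at each unknown node (sum of currents leaving = 0; resistances in Ω):
  Node 1: (V_1 - 9)/20 + (V_1 - 0)/50 = 0
Collecting terms: 0.07 × V_1 = 0.45  =>  V_1 = 6.429 V
Power in each resistor, P = (ΔV)²/R:
  P_R1 = (9 - 6.429)²/20 = 0.3306 W
  P_R2 = (6.429 - 0)²/50 = 0.8265 W
P_total = P_R1 + P_R2 = 1.157 W

Final answer: 1.157 W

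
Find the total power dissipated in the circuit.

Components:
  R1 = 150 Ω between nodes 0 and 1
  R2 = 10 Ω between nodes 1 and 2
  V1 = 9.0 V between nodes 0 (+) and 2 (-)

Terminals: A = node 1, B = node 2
Nodal analysis, taking node 2 as the 0 V reference.
Source V1 fixes V_0 = 9 V.
KCL at each unknown node (sum of currents leaving = 0; resistances in Ω):
  Node 1: (V_1 - 9)/150 + (V_1 - 0)/10 = 0
Collecting terms: 0.1067 × V_1 = 0.06  =>  V_1 = 0.5625 V
Power in each resistor, P = (ΔV)²/R:
  P_R1 = (9 - 0.5625)²/150 = 0.4746 W
  P_R2 = (0.5625 - 0)²/10 = 0.03164 W
P_total = P_R1 + P_R2 = 0.5062 W

Final answer: 0.5062 W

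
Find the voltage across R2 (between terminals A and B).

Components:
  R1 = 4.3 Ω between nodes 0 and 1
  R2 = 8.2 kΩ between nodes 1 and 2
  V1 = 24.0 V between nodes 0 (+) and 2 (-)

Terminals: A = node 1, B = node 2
R1 and R2 are in series across V1 (node 0 → node 1 → node 2), and the output A–B is taken across R2, so this is a voltage divider.
Series current: I = V1/(R1 + R2) = 24/(4.3 + 8200) = 24/8204 = 0.002925 A
V_R2 = I × R2 = V1 × R2/(R1 + R2) = 24 × 8200/8204 = 23.99 V

Final answer: 23.99 V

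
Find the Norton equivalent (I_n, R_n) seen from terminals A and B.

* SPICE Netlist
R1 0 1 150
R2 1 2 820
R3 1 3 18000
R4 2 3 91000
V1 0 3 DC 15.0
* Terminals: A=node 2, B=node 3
Find the Thévenin equivalent first; then I_n = V_th/R_th and R_n = R_th.
Step 1 — V_th is the open-circuit voltage V_A - V_B (nothing connected across the terminals).
Nodal analysis, taking node 3 as the 0 V reference.
Source V1 fixes V_0 = 15 V.
KCL at each unknown node (sum of currents leaving = 0; resistances in Ω):
  Node 1: (V_1 - 15)/150 + (V_1 - V_2)/820 + (V_1 - 0)/18000 = 0
  Node 2: (V_2 - V_1)/820 + (V_2 - 0)/91000 = 0
Collecting terms (coefficients in siemens):
  0.007942·V_1 - 0.00122·V_2 = 0.1
  0.001231·V_2 - 0.00122·V_1 = 0
Determinant D = (0.007942)(0.001231) - (-0.00122)(-0.00122) = 0.000008285
V_1 = [(0.1)(0.001231) - (-0.00122)(0)]/D = 14.85 V
V_2 = [(0.007942)(0) - (0.1)(-0.00122)]/D = 14.72 V
V_th = V_2 - V_3 = 14.72 - 0 = 14.72 V
Step 2 — R_th: zero the source — replace V1 by a short circuit (node 3 merges into node 0) — and find the resistance seen between A (node 2) and B (node 0).
Reduce the network between node 2 (A) and node 0 (B) by series/parallel combination:
  Rp1 = R1 ‖ R3 (parallel, both between nodes 0 and 1) = 1/(1/150 + 1/18000) = 148.8 Ω
  Rs1 = R2 + Rp1 (series, joined only at node 1) = 820 + 148.8 = 968.8 Ω
  Rp2 = R4 ‖ Rs1 (parallel, both between nodes 0 and 2) = 1/(1/91000 + 1/968.8) = 958.6 Ω
R_th = 958.6 Ω
I_n = V_th/R_th = 14.72/958.6 = 0.01536 A, and R_n = R_th = 958.6 Ω

Final answer: I_n = 0.01536 A, R_n = 958.6 Ω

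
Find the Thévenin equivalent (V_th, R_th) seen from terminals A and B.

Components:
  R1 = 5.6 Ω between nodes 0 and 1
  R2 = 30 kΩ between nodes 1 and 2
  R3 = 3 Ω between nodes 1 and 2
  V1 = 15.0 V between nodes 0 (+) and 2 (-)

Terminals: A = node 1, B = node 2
Step 1 — V_th is the open-circuit voltage V_A - V_B (nothing connected across the terminals).
Nodal analysis, taking node 2 as the 0 V reference.
Source V1 fixes V_0 = 15 V.
KCL at each unknown node (sum of currents leaving = 0; resistances in Ω):
  Node 1: (V_1 - 15)/5.6 + (V_1 - 0)/30000 + (V_1 - 0)/3 = 0
Collecting terms: 0.5119 × V_1 = 2.679  =>  V_1 = 5.232 V
V_th = V_1 - V_2 = 5.232 - 0 = 5.232 V
Step 2 — R_th: zero the source — replace V1 by a short circuit (node 2 merges into node 0) — and find the resistance seen between A (node 1) and B (node 0).
Reduce the network between node 1 (A) and node 0 (B) by series/parallel combination:
  Rp1 = R1 ‖ R2 ‖ R3 (parallel, all between nodes 0 and 1) = 1/(1/5.6 + 1/30000 + 1/3) = 1.953 Ω
R_th = 1.953 Ω

Final answer: V_th = 5.232 V, R_th = 1.953 Ω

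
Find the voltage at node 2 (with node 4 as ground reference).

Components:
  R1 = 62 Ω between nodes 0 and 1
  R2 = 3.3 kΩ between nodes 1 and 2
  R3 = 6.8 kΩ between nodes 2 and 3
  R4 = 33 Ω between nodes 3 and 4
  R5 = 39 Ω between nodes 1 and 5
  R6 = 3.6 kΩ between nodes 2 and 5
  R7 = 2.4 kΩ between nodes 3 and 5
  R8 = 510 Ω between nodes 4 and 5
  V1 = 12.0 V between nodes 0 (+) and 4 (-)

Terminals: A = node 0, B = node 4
Nodal analysis, taking node 4 as the 0 V reference.
Source V1 fixes V_0 = 12 V.
KCL at each unknown node (sum of currents leaving = 0; resistances in Ω):
  Node 1: (V_1 - 12)/62 + (V_1 - V_2)/3300 + (V_1 - V_5)/39 = 0
  Node 2: (V_2 - V_1)/3300 + (V_2 - V_3)/6800 + (V_2 - V_5)/3600 = 0
  Node 3: (V_3 - V_2)/6800 + (V_3 - 0)/33 + (V_3 - V_5)/2400 = 0
  Node 5: (V_5 - V_1)/39 + (V_5 - V_2)/3600 + (V_5 - V_3)/2400 + (V_5 - 0)/510 = 0
Collecting terms (coefficients in siemens):
  0.04207·V_1 - 0.000303·V_2 - 0.02564·V_5 = 0.1935
  0.0007279·V_2 - 0.000303·V_1 - 0.0001471·V_3 - 0.0002778·V_5 = 0
  0.03087·V_3 - 0.0001471·V_2 - 0.0004167·V_5 = 0
  0.0283·V_5 - 0.02564·V_1 - 0.0002778·V_2 - 0.0004167·V_3 = 0
Solving these 4 simultaneous equations (Gaussian elimination) gives:
  V_1 = 10.52 V, V_2 = 8.08 V, V_3 = 0.1682 V, V_5 = 9.611 V
The requested potential is V_2 = 8.08 V.

Final answer: V_2 = 8.08 V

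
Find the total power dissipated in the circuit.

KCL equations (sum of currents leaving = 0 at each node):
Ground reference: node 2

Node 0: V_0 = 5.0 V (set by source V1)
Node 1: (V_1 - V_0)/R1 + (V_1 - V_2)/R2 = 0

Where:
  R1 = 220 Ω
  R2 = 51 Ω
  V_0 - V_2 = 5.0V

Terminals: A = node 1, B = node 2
Nodal analysis, taking node 2 as the 0 V reference.
Source V1 fixes V_0 = 5 V.
KCL at each unknown node (sum of currents leaving = 0; resistances in Ω):
  Node 1: (V_1 - 5)/220 + (V_1 - 0)/51 = 0
Collecting terms: 0.02415 × V_1 = 0.02273  =>  V_1 = 0.941 V
Power in each resistor, P = (ΔV)²/R:
  P_R1 = (5 - 0.941)²/220 = 0.07489 W
  P_R2 = (0.941 - 0)²/51 = 0.01736 W
P_total = P_R1 + P_R2 = 0.09225 W

Final answer: 0.09225 W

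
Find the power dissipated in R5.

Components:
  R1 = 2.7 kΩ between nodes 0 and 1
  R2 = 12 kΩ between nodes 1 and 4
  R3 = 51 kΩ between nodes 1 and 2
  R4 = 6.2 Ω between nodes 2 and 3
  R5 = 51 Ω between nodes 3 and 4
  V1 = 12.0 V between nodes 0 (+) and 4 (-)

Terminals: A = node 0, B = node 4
Nodal analysis, taking node 4 as the 0 V reference.
Source V1 fixes V_0 = 12 V.
KCL at each unknown node (sum of currents leaving = 0; resistances in Ω):
  Node 1: (V_1 - 12)/2700 + (V_1 - 0)/12000 + (V_1 - V_2)/51000 = 0
  Node 2: (V_2 - V_1)/51000 + (V_2 - V_3)/6.2 = 0
  Node 3: (V_3 - V_2)/6.2 + (V_3 - 0)/51 = 0
Collecting terms (coefficients in siemens):
  0.0004733·V_1 - 0.00001961·V_2 = 0.004444
  0.1613·V_2 - 0.00001961·V_1 - 0.1613·V_3 = 0
  0.1809·V_3 - 0.1613·V_2 = 0
Solving these 3 simultaneous equations (Gaussian elimination) gives:
  V_1 = 9.391 V, V_2 = 0.01052 V, V_3 = 0.00938 V
I_R5 = (V_3 - V_4)/R5 = (0.00938 - 0)/51 = 0.0001839 A
P_R5 = I_R5² × R5 = (0.0001839)² × 51 = 0.000001725 W

Final answer: 1.725e-06 W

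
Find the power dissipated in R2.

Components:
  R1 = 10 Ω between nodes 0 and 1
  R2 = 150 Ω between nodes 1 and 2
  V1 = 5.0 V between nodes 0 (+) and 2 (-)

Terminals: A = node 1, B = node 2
Nodal analysis, taking node 2 as the 0 V reference.
Source V1 fixes V_0 = 5 V.
KCL at each unknown node (sum of currents leaving = 0; resistances in Ω):
  Node 1: (V_1 - 5)/10 + (V_1 - 0)/150 = 0
Collecting terms: 0.1067 × V_1 = 0.5  =>  V_1 = 4.688 V
I_R2 = (V_1 - V_2)/R2 = (4.688 - 0)/150 = 0.03125 A
P_R2 = I_R2² × R2 = (0.03125)² × 150 = 0.1465 W

Final answer: 0.1465 W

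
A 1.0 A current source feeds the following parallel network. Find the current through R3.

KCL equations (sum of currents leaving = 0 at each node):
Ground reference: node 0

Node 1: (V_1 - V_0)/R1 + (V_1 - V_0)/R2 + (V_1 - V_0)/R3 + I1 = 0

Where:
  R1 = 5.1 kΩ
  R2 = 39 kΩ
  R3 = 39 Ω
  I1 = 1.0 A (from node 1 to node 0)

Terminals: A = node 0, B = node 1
All resistors sit directly between nodes 0 and 1, so they are in parallel and share one voltage V; the full source current 1 A splits among them.
1/R_par = 1/5100 + 1/39000 + 1/39 = 0.02586 S  =>  R_par = 38.67 Ω
V = I × R_par = 1 × 38.67 = 38.67 V
I_R3 = V/R3 = 38.67/39 = 0.9914 A

Final answer: 0.9914 A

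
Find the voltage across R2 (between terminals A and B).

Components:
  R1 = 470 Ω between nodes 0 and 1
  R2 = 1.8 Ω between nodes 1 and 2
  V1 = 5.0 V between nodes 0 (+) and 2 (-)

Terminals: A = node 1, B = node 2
R1 and R2 are in series across V1 (node 0 → node 1 → node 2), and the output A–B is taken across R2, so this is a voltage divider.
Series current: I = V1/(R1 + R2) = 5/(470 + 1.8) = 5/471.8 = 0.0106 A
V_R2 = I × R2 = V1 × R2/(R1 + R2) = 5 × 1.8/471.8 = 0.01908 V

Final answer: 0.01908 V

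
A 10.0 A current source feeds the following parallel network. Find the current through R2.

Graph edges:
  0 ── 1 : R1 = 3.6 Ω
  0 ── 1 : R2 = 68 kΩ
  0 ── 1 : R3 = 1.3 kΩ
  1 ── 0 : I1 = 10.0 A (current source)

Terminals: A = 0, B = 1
All resistors sit directly between nodes 0 and 1, so they are in parallel and share one voltage V; the full source current 10 A splits among them.
1/R_par = 1/3.6 + 1/68000 + 1/1300 = 0.2786 S  =>  R_par = 3.59 Ω
V = I × R_par = 10 × 3.59 = 35.9 V
I_R2 = V/R2 = 35.9/68000 = 0.0005279 A

Final answer: 0.0005279 A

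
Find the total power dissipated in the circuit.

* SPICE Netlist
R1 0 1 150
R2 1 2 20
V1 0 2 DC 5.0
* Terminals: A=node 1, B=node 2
Nodal analysis, taking node 2 as the 0 V reference.
Source V1 fixes V_0 = 5 V.
KCL at each unknown node (sum of currents leaving = 0; resistances in Ω):
  Node 1: (V_1 - 5)/150 + (V_1 - 0)/20 = 0
Collecting terms: 0.05667 × V_1 = 0.03333  =>  V_1 = 0.5882 V
Power in each resistor, P = (ΔV)²/R:
  P_R1 = (5 - 0.5882)²/150 = 0.1298 W
  P_R2 = (0.5882 - 0)²/20 = 0.0173 W
P_total = P_R1 + P_R2 = 0.1471 W

Final answer: 0.1471 W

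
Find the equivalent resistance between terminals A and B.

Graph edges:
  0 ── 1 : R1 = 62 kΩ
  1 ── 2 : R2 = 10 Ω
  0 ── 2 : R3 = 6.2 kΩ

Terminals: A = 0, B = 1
Reduce the network between node 0 (A) and node 1 (B) by series/parallel combination:
  Rs1 = R3 + R2 (series, joined only at node 2) = 6200 + 10 = 6210 Ω
  Rp1 = R1 ‖ Rs1 (parallel, both between nodes 0 and 1) = 1/(1/62000 + 1/6210) = 5645 Ω
R_eq = 5.645 kΩ

Final answer: 5.645 kΩ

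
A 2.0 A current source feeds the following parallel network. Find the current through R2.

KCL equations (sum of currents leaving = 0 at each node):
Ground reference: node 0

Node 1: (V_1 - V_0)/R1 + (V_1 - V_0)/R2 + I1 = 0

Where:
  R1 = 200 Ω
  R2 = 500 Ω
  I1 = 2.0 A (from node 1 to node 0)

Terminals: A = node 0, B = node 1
All resistors sit directly between nodes 0 and 1, so they are in parallel and share one voltage V; the full source current 2 A splits among them.
1/R_par = 1/200 + 1/500 = 0.007 S  =>  R_par = 142.9 Ω
V = I × R_par = 2 × 142.9 = 285.7 V
I_R2 = V/R2 = 285.7/500 = 0.5714 A

Final answer: 0.5714 A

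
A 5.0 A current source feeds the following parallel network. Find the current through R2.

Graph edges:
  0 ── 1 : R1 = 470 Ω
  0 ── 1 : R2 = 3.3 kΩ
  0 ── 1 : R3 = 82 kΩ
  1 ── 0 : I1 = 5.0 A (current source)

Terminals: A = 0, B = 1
All resistors sit directly between nodes 0 and 1, so they are in parallel and share one voltage V; the full source current 5 A splits among them.
1/R_par = 1/470 + 1/3300 + 1/82000 = 0.002443 S  =>  R_par = 409.4 Ω
V = I × R_par = 5 × 409.4 = 2047 V
I_R2 = V/R2 = 2047/3300 = 0.6202 A

Final answer: 0.6202 A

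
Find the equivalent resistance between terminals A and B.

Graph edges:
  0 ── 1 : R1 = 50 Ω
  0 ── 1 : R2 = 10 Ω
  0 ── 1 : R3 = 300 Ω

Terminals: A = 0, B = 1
Reduce the network between node 0 (A) and node 1 (B) by series/parallel combination:
  Rp1 = R1 ‖ R2 ‖ R3 (parallel, all between nodes 0 and 1) = 1/(1/50 + 1/10 + 1/300) = 8.108 Ω
R_eq = 8.108 Ω

Final answer: 8.108 Ω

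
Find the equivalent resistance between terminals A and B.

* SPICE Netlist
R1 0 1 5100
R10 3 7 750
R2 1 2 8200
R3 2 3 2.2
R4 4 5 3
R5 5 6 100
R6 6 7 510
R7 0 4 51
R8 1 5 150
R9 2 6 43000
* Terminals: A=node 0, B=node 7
The network is not a plain series/parallel combination. Inject a 1 A test current into terminal A (node 0) and return it from terminal B (node 7); then R_eq = V_A / (1 A).
Nodal analysis, taking node 7 as the 0 V reference.
Current source I_test pushes 1 A into node 0 and draws it out of node 7.
KCL at each unknown node (sum of currents leaving = 0; resistances in Ω):
  Node 0: (V_0 - V_1)/5100 + (V_0 - V_4)/51 - 1 = 0
  Node 1: (V_1 - V_0)/5100 + (V_1 - V_2)/8200 + (V_1 - V_5)/150 = 0
  Node 2: (V_2 - V_1)/8200 + (V_2 - V_3)/2.2 + (V_2 - V_6)/43000 = 0
  Node 3: (V_3 - V_2)/2.2 + (V_3 - 0)/750 = 0
  Node 4: (V_4 - V_0)/51 + (V_4 - V_5)/3 = 0
  Node 5: (V_5 - V_1)/150 + (V_5 - V_4)/3 + (V_5 - V_6)/100 = 0
  Node 6: (V_6 - V_2)/43000 + (V_6 - V_5)/100 + (V_6 - 0)/510 = 0
Collecting terms (coefficients in siemens):
  0.0198·V_0 - 0.0001961·V_1 - 0.01961·V_4 = 1
  0.006985·V_1 - 0.0001961·V_0 - 0.000122·V_2 - 0.006667·V_5 = 0
  0.4547·V_2 - 0.000122·V_1 - 0.4545·V_3 - 0.00002326·V_6 = 0
  0.4559·V_3 - 0.4545·V_2 = 0
  0.3529·V_4 - 0.01961·V_0 - 0.3333·V_5 = 0
  0.35·V_5 - 0.006667·V_1 - 0.3333·V_4 - 0.01·V_6 = 0
  0.01198·V_6 - 0.00002326·V_2 - 0.01·V_5 = 0
Solving these 7 simultaneous equations (Gaussian elimination) gives:
  V_0 = 620.7 V, V_1 = 559.9 V, V_2 = 53.77 V, V_3 = 53.61 V
  V_4 = 570.3 V, V_5 = 567.4 V, V_6 = 473.5 V
R_eq = V_0 / 1 A = 620.7 Ω

Final answer: 620.7 Ω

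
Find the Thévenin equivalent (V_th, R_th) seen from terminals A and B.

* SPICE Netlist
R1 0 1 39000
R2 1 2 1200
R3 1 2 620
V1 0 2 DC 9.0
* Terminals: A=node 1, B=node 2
Step 1 — V_th is the open-circuit voltage V_A - V_B (nothing connected across the terminals).
Nodal analysis, taking node 2 as the 0 V reference.
Source V1 fixes V_0 = 9 V.
KCL at each unknown node (sum of currents leaving = 0; resistances in Ω):
  Node 1: (V_1 - 9)/39000 + (V_1 - 0)/1200 + (V_1 - 0)/620 = 0
Collecting terms: 0.002472 × V_1 = 0.0002308  =>  V_1 = 0.09336 V
V_th = V_1 - V_2 = 0.09336 - 0 = 0.09336 V
Step 2 — R_th: zero the source — replace V1 by a short circuit (node 2 merges into node 0) — and find the resistance seen between A (node 1) and B (node 0).
Reduce the network between node 1 (A) and node 0 (B) by series/parallel combination:
  Rp1 = R1 ‖ R2 ‖ R3 (parallel, all between nodes 0 and 1) = 1/(1/39000 + 1/1200 + 1/620) = 404.6 Ω
R_th = 404.6 Ω

Final answer: V_th = 0.09336 V, R_th = 404.6 Ω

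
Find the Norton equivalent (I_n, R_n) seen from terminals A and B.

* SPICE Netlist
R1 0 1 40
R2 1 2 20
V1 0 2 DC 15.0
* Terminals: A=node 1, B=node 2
Find the Thévenin equivalent first; then I_n = V_th/R_th and R_n = R_th.
Step 1 — V_th is the open-circuit voltage V_A - V_B (nothing connected across the terminals).
Nodal analysis, taking node 2 as the 0 V reference.
Source V1 fixes V_0 = 15 V.
KCL at each unknown node (sum of currents leaving = 0; resistances in Ω):
  Node 1: (V_1 - 15)/40 + (V_1 - 0)/20 = 0
Collecting terms: 0.075 × V_1 = 0.375  =>  V_1 = 5 V
V_th = V_1 - V_2 = 5 - 0 = 5 V
Step 2 — R_th: zero the source — replace V1 by a short circuit (node 2 merges into node 0) — and find the resistance seen between A (node 1) and B (node 0).
Reduce the network between node 1 (A) and node 0 (B) by series/parallel combination:
  Rp1 = R1 ‖ R2 (parallel, both between nodes 0 and 1) = 1/(1/40 + 1/20) = 13.33 Ω
R_th = 13.33 Ω
I_n = V_th/R_th = 5/13.33 = 0.375 A, and R_n = R_th = 13.33 Ω

Final answer: I_n = 0.375 A, R_n = 13.33 Ω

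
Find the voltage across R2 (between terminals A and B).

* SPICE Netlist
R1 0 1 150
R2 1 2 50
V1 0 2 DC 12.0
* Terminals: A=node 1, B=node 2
R1 and R2 are in series across V1 (node 0 → node 1 → node 2), and the output A–B is taken across R2, so this is a voltage divider.
Series current: I = V1/(R1 + R2) = 12/(150 + 50) = 12/200 = 0.06 A
V_R2 = I × R2 = V1 × R2/(R1 + R2) = 12 × 50/200 = 3 V

Final answer: 3 V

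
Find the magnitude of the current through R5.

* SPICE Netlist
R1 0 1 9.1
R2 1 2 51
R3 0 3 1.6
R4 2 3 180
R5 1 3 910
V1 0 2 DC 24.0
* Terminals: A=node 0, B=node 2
Nodal analysis, taking node 2 as the 0 V reference.
Source V1 fixes V_0 = 24 V.
KCL at each unknown node (sum of currents leaving = 0; resistances in Ω):
  Node 1: (V_1 - 24)/9.1 + (V_1 - 0)/51 + (V_1 - V_3)/910 = 0
  Node 3: (V_3 - 24)/1.6 + (V_3 - 0)/180 + (V_3 - V_1)/910 = 0
Collecting terms (coefficients in siemens):
  0.1306·V_1 - 0.001099·V_3 = 2.637
  0.6317·V_3 - 0.001099·V_1 = 15
Determinant D = (0.1306)(0.6317) - (-0.001099)(-0.001099) = 0.08249
V_1 = [(2.637)(0.6317) - (-0.001099)(15)]/D = 20.39 V
V_3 = [(0.1306)(15) - (2.637)(-0.001099)]/D = 23.78 V
I_R5 = (V_1 - V_3)/R5 = (20.39 - 23.78)/910 = -0.003723 A
|I_R5| = 0.003723 A

Final answer: |I_R5| = 0.003723 A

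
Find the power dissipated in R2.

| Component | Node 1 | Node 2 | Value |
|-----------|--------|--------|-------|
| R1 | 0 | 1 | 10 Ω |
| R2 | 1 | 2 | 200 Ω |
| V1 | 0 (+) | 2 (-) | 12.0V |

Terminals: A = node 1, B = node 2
Nodal analysis, taking node 2 as the 0 V reference.
Source V1 fixes V_0 = 12 V.
KCL at each unknown node (sum of currents leaving = 0; resistances in Ω):
  Node 1: (V_1 - 12)/10 + (V_1 - 0)/200 = 0
Collecting terms: 0.105 × V_1 = 1.2  =>  V_1 = 11.43 V
I_R2 = (V_1 - V_2)/R2 = (11.43 - 0)/200 = 0.05714 A
P_R2 = I_R2² × R2 = (0.05714)² × 200 = 0.6531 W

Final answer: 0.6531 W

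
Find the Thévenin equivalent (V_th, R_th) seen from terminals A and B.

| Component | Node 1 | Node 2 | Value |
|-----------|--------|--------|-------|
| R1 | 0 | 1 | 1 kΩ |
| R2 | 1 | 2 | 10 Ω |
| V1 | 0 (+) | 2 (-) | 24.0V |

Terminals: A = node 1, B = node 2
Step 1 — V_th is the open-circuit voltage V_A - V_B (nothing connected across the terminals).
Nodal analysis, taking node 2 as the 0 V reference.
Source V1 fixes V_0 = 24 V.
KCL at each unknown node (sum of currents leaving = 0; resistances in Ω):
  Node 1: (V_1 - 24)/1000 + (V_1 - 0)/10 = 0
Collecting terms: 0.101 × V_1 = 0.024  =>  V_1 = 0.2376 V
V_th = V_1 - V_2 = 0.2376 - 0 = 0.2376 V
Step 2 — R_th: zero the source — replace V1 by a short circuit (node 2 merges into node 0) — and find the resistance seen between A (node 1) and B (node 0).
Reduce the network between node 1 (A) and node 0 (B) by series/parallel combination:
  Rp1 = R1 ‖ R2 (parallel, both between nodes 0 and 1) = 1/(1/1000 + 1/10) = 9.901 Ω
R_th = 9.901 Ω

Final answer: V_th = 0.2376 V, R_th = 9.901 Ω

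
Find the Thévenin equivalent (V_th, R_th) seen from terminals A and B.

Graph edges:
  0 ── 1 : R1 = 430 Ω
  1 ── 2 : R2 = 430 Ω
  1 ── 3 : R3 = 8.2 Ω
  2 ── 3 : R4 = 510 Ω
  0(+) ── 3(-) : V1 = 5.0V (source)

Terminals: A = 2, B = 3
Step 1 — V_th is the open-circuit voltage V_A - V_B (nothing connected across the terminals).
Nodal analysis, taking node 3 as the 0 V reference.
Source V1 fixes V_0 = 5 V.
KCL at each unknown node (sum of currents leaving = 0; resistances in Ω):
  Node 1: (V_1 - 5)/430 + (V_1 - V_2)/430 + (V_1 - 0)/8.2 = 0
  Node 2: (V_2 - V_1)/430 + (V_2 - 0)/510 = 0
Collecting terms (coefficients in siemens):
  0.1266·V_1 - 0.002326·V_2 = 0.01163
  0.004286·V_2 - 0.002326·V_1 = 0
Determinant D = (0.1266)(0.004286) - (-0.002326)(-0.002326) = 0.0005373
V_1 = [(0.01163)(0.004286) - (-0.002326)(0)]/D = 0.09277 V
V_2 = [(0.1266)(0) - (0.01163)(-0.002326)]/D = 0.05033 V
V_th = V_2 - V_3 = 0.05033 - 0 = 0.05033 V
Step 2 — R_th: zero the source — replace V1 by a short circuit (node 3 merges into node 0) — and find the resistance seen between A (node 2) and B (node 0).
Reduce the network between node 2 (A) and node 0 (B) by series/parallel combination:
  Rp1 = R1 ‖ R3 (parallel, both between nodes 0 and 1) = 1/(1/430 + 1/8.2) = 8.047 Ω
  Rs1 = R2 + Rp1 (series, joined only at node 1) = 430 + 8.047 = 438 Ω
  Rp2 = R4 ‖ Rs1 (parallel, both between nodes 0 and 2) = 1/(1/510 + 1/438) = 235.6 Ω
R_th = 235.6 Ω

Final answer: V_th = 0.05033 V, R_th = 235.6 Ω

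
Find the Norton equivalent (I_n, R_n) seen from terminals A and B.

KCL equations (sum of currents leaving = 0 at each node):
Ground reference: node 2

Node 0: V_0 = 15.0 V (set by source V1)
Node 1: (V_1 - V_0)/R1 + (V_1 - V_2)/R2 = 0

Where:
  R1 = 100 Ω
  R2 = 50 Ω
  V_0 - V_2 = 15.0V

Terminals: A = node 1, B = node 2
Find the Thévenin equivalent first; then I_n = V_th/R_th and R_n = R_th.
Step 1 — V_th is the open-circuit voltage V_A - V_B (nothing connected across the terminals).
Nodal analysis, taking node 2 as the 0 V reference.
Source V1 fixes V_0 = 15 V.
KCL at each unknown node (sum of currents leaving = 0; resistances in Ω):
  Node 1: (V_1 - 15)/100 + (V_1 - 0)/50 = 0
Collecting terms: 0.03 × V_1 = 0.15  =>  V_1 = 5 V
V_th = V_1 - V_2 = 5 - 0 = 5 V
Step 2 — R_th: zero the source — replace V1 by a short circuit (node 2 merges into node 0) — and find the resistance seen between A (node 1) and B (node 0).
Reduce the network between node 1 (A) and node 0 (B) by series/parallel combination:
  Rp1 = R1 ‖ R2 (parallel, both between nodes 0 and 1) = 1/(1/100 + 1/50) = 33.33 Ω
R_th = 33.33 Ω
I_n = V_th/R_th = 5/33.33 = 0.15 A, and R_n = R_th = 33.33 Ω

Final answer: I_n = 0.15 A, R_n = 33.33 Ω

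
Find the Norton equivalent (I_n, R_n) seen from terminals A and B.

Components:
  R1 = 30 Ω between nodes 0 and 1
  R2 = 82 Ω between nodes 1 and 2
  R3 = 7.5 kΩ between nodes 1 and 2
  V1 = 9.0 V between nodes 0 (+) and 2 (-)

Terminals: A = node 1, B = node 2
Find the Thévenin equivalent first; then I_n = V_th/R_th and R_n = R_th.
Step 1 — V_th is the open-circuit voltage V_A - V_B (nothing connected across the terminals).
Nodal analysis, taking node 2 as the 0 V reference.
Source V1 fixes V_0 = 9 V.
KCL at each unknown node (sum of currents leaving = 0; resistances in Ω):
  Node 1: (V_1 - 9)/30 + (V_1 - 0)/82 + (V_1 - 0)/7500 = 0
Collecting terms: 0.04566 × V_1 = 0.3  =>  V_1 = 6.57 V
V_th = V_1 - V_2 = 6.57 - 0 = 6.57 V
Step 2 — R_th: zero the source — replace V1 by a short circuit (node 2 merges into node 0) — and find the resistance seen between A (node 1) and B (node 0).
Reduce the network between node 1 (A) and node 0 (B) by series/parallel combination:
  Rp1 = R1 ‖ R2 ‖ R3 (parallel, all between nodes 0 and 1) = 1/(1/30 + 1/82 + 1/7500) = 21.9 Ω
R_th = 21.9 Ω
I_n = V_th/R_th = 6.57/21.9 = 0.3 A, and R_n = R_th = 21.9 Ω

Final answer: I_n = 0.3 A, R_n = 21.9 Ω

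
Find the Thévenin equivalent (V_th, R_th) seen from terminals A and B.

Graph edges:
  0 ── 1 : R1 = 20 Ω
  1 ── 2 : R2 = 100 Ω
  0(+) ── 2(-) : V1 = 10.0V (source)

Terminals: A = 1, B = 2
Step 1 — V_th is the open-circuit voltage V_A - V_B (nothing connected across the terminals).
Nodal analysis, taking node 2 as the 0 V reference.
Source V1 fixes V_0 = 10 V.
KCL at each unknown node (sum of currents leaving = 0; resistances in Ω):
  Node 1: (V_1 - 10)/20 + (V_1 - 0)/100 = 0
Collecting terms: 0.06 × V_1 = 0.5  =>  V_1 = 8.333 V
V_th = V_1 - V_2 = 8.333 - 0 = 8.333 V
Step 2 — R_th: zero the source — replace V1 by a short circuit (node 2 merges into node 0) — and find the resistance seen between A (node 1) and B (node 0).
Reduce the network between node 1 (A) and node 0 (B) by series/parallel combination:
  Rp1 = R1 ‖ R2 (parallel, both between nodes 0 and 1) = 1/(1/20 + 1/100) = 16.67 Ω
R_th = 16.67 Ω

Final answer: V_th = 8.333 V, R_th = 16.67 Ω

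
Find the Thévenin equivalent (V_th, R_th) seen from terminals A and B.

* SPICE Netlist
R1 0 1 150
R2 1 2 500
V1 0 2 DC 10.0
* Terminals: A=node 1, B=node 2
Step 1 — V_th is the open-circuit voltage V_A - V_B (nothing connected across the terminals).
Nodal analysis, taking node 2 as the 0 V reference.
Source V1 fixes V_0 = 10 V.
KCL at each unknown node (sum of currents leaving = 0; resistances in Ω):
  Node 1: (V_1 - 10)/150 + (V_1 - 0)/500 = 0
Collecting terms: 0.008667 × V_1 = 0.06667  =>  V_1 = 7.692 V
V_th = V_1 - V_2 = 7.692 - 0 = 7.692 V
Step 2 — R_th: zero the source — replace V1 by a short circuit (node 2 merges into node 0) — and find the resistance seen between A (node 1) and B (node 0).
Reduce the network between node 1 (A) and node 0 (B) by series/parallel combination:
  Rp1 = R1 ‖ R2 (parallel, both between nodes 0 and 1) = 1/(1/150 + 1/500) = 115.4 Ω
R_th = 115.4 Ω

Final answer: V_th = 7.692 V, R_th = 115.4 Ω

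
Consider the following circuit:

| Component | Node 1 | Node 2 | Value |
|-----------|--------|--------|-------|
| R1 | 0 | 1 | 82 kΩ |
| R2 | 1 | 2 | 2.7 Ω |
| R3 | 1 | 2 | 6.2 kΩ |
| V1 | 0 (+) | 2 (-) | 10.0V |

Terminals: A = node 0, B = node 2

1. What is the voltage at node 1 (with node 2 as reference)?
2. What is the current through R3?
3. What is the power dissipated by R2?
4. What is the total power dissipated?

Nodal analysis, taking node 2 as the 0 V reference.
Source V1 fixes V_0 = 10 V.
KCL at each unknown node (sum of currents leaving = 0; resistances in Ω):
  Node 1: (V_1 - 10)/82000 + (V_1 - 0)/2.7 + (V_1 - 0)/6200 = 0
Collecting terms: 0.3705 × V_1 = 0.000122  =>  V_1 = 0.0003291 V
Part 1:
  Read off the nodal solution: V_1 = 0.0003291 V
Part 2:
  I_R3 = (V_1 - V_2)/R3 = (0.0003291 - 0)/6200 = 0.00000005308 A
  Magnitude: I_R3 = 0.00000005308 A
Part 3:
  I_R2 = (V_1 - V_2)/R2 = (0.0003291 - 0)/2.7 = 0.0001219 A
  P_R2 = I_R2² × R2 = (0.0001219)² × 2.7 = 0.00000004012 W
Part 4:
  Power in each resistor, P = (ΔV)²/R:
    P_R1 = (10 - 0.0003291)²/82000 = 0.001219 W
    P_R2 = (0.0003291 - 0)²/2.7 = 0.00000004012 W
    P_R3 = (0.0003291 - 0)²/6200 = 0.00000000001747 W
  P_total = P_R1 + P_R2 + P_R3 = 0.001219 W

Final answers:
1. V_1 = 0.0003291 V
2. I_R3 = 5.308e-08 A
3. P_R2 = 4.012e-08 W
4. P_total = 0.001219 W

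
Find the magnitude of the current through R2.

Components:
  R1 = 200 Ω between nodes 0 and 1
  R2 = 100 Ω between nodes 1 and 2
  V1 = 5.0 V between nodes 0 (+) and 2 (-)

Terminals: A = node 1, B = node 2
Nodal analysis, taking node 2 as the 0 V reference.
Source V1 fixes V_0 = 5 V.
KCL at each unknown node (sum of currents leaving = 0; resistances in Ω):
  Node 1: (V_1 - 5)/200 + (V_1 - 0)/100 = 0
Collecting terms: 0.015 × V_1 = 0.025  =>  V_1 = 1.667 V
I_R2 = (V_1 - V_2)/R2 = (1.667 - 0)/100 = 0.01667 A
|I_R2| = 0.01667 A

Final answer: |I_R2| = 0.01667 A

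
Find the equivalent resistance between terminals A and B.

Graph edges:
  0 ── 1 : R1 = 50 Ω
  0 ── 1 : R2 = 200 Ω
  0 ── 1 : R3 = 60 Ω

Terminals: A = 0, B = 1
Reduce the network between node 0 (A) and node 1 (B) by series/parallel combination:
  Rp1 = R1 ‖ R2 ‖ R3 (parallel, all between nodes 0 and 1) = 1/(1/50 + 1/200 + 1/60) = 24 Ω
R_eq = 24 Ω

Final answer: 24 Ω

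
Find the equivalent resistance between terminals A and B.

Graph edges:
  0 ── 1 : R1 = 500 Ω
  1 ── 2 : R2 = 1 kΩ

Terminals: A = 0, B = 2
Reduce the network between node 0 (A) and node 2 (B) by series/parallel combination:
  Rs1 = R1 + R2 (series, joined only at node 1) = 500 + 1000 = 1500 Ω
R_eq = 1.5 kΩ

Final answer: 1.5 kΩ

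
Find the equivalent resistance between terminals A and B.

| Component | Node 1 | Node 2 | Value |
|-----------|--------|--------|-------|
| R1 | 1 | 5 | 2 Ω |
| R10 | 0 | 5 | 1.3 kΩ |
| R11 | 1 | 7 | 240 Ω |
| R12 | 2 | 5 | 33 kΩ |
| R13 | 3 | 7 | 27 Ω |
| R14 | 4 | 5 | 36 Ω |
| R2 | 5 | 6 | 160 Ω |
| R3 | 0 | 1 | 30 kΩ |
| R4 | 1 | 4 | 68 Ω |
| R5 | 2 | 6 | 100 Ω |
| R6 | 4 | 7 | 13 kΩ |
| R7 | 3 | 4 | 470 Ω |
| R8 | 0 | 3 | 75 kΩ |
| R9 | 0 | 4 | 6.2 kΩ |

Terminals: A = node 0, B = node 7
The network is not a plain series/parallel combination. Inject a 1 A test current into terminal A (node 0) and return it from terminal B (node 7); then R_eq = V_A / (1 A).
Nodal analysis, taking node 7 as the 0 V reference.
Current source I_test pushes 1 A into node 0 and draws it out of node 7.
KCL at each unknown node (sum of currents leaving = 0; resistances in Ω):
  Node 0: (V_0 - V_1)/30000 + (V_0 - V_3)/75000 + (V_0 - V_4)/6200 + (V_0 - V_5)/1300 - 1 = 0
  Node 1: (V_1 - V_0)/30000 + (V_1 - V_5)/2 + (V_1 - V_4)/68 + (V_1 - 0)/240 = 0
  Node 2: (V_2 - V_6)/100 + (V_2 - V_5)/33000 = 0
  Node 3: (V_3 - V_0)/75000 + (V_3 - V_4)/470 + (V_3 - 0)/27 = 0
  Node 4: (V_4 - V_0)/6200 + (V_4 - V_1)/68 + (V_4 - V_3)/470 + (V_4 - 0)/13000 + (V_4 - V_5)/36 = 0
  Node 5: (V_5 - V_0)/1300 + (V_5 - V_1)/2 + (V_5 - V_2)/33000 + (V_5 - V_4)/36 + (V_5 - V_6)/160 = 0
  Node 6: (V_6 - V_2)/100 + (V_6 - V_5)/160 = 0
Collecting terms (coefficients in siemens):
  0.0009772·V_0 - 0.00003333·V_1 - 0.00001333·V_3 - 0.0001613·V_4 - 0.0007692·V_5 = 1
  0.5189·V_1 - 0.00003333·V_0 - 0.01471·V_4 - 0.5·V_5 = 0
  0.01003·V_2 - 0.0000303·V_5 - 0.01·V_6 = 0
  0.03918·V_3 - 0.00001333·V_0 - 0.002128·V_4 = 0
  0.04485·V_4 - 0.0001613·V_0 - 0.01471·V_1 - 0.002128·V_3 - 0.02778·V_5 = 0
  0.5348·V_5 - 0.0007692·V_0 - 0.5·V_1 - 0.0000303·V_2 - 0.02778·V_4 - 0.00625·V_6 = 0
  0.01625·V_6 - 0.01·V_2 - 0.00625·V_5 = 0
Solving these 7 simultaneous equations (Gaussian elimination) gives:
  V_0 = 1180 V, V_1 = 158.5 V, V_2 = 159.8 V, V_3 = 8.851 V
  V_4 = 155.6 V, V_5 = 159.8 V, V_6 = 159.8 V
R_eq = V_0 / 1 A = 1180 Ω = 1.18 kΩ

Final answer: 1.18 kΩ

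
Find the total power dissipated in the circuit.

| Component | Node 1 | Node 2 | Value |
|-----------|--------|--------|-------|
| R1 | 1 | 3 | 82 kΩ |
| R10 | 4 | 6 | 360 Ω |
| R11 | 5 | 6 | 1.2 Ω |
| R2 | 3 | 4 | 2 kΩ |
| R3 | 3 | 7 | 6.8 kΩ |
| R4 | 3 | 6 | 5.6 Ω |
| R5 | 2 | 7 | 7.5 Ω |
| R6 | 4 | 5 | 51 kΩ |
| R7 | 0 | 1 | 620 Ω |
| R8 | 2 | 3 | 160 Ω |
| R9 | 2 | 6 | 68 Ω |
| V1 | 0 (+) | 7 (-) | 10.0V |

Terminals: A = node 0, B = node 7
Nodal analysis, taking node 7 as the 0 V reference.
Source V1 fixes V_0 = 10 V.
KCL at each unknown node (sum of currents leaving = 0; resistances in Ω):
  Node 1: (V_1 - V_3)/82000 + (V_1 - 10)/620 = 0
  Node 2: (V_2 - 0)/7.5 + (V_2 - V_3)/160 + (V_2 - V_6)/68 = 0
  Node 3: (V_3 - V_1)/82000 + (V_3 - V_4)/2000 + (V_3 - 0)/6800 + (V_3 - V_6)/5.6 + (V_3 - V_2)/160 = 0
  Node 4: (V_4 - V_3)/2000 + (V_4 - V_5)/51000 + (V_4 - V_6)/360 = 0
  Node 5: (V_5 - V_4)/51000 + (V_5 - V_6)/1.2 = 0
  Node 6: (V_6 - V_3)/5.6 + (V_6 - V_2)/68 + (V_6 - V_4)/360 + (V_6 - V_5)/1.2 = 0
Collecting terms (coefficients in siemens):
  0.001625·V_1 - 0.0000122·V_3 = 0.01613
  0.1543·V_2 - 0.00625·V_3 - 0.01471·V_6 = 0
  0.1855·V_3 - 0.0000122·V_1 - 0.00625·V_2 - 0.0005·V_4 - 0.1786·V_6 = 0
  0.003297·V_4 - 0.0005·V_3 - 0.00001961·V_5 - 0.002778·V_6 = 0
  0.8334·V_5 - 0.00001961·V_4 - 0.8333·V_6 = 0
  1.029·V_6 - 0.01471·V_2 - 0.1786·V_3 - 0.002778·V_4 - 0.8333·V_5 = 0
Solving these 6 simultaneous equations (Gaussian elimination) gives:
  V_1 = 9.925 V, V_2 = 0.0008995 V, V_3 = 0.006945 V, V_4 = 0.006555 V
  V_5 = 0.006486 V, V_6 = 0.006486 V
Power in each resistor, P = (ΔV)²/R:
  P_R1 = (9.925 - 0.006945)²/82000 = 0.0012 W
  P_R2 = (0.006945 - 0.006555)²/2000 = 0.0000000000758 W
  P_R3 = (0.006945 - 0)²/6800 = 0.000000007092 W
  P_R4 = (0.006945 - 0.006486)²/5.6 = 0.00000003761 W
  P_R5 = (0.0008995 - 0)²/7.5 = 0.0000001079 W
  P_R6 = (0.006555 - 0.006486)²/51000 = 0.00000000000009496 W
  P_R7 = (10 - 9.925)²/620 = 0.00000907 W
  P_R8 = (0.0008995 - 0.006945)²/160 = 0.0000002284 W
  P_R9 = (0.0008995 - 0.006486)²/68 = 0.0000004589 W
  P_R10 = (0.006555 - 0.006486)²/360 = 0.00000000001345 W
  P_R11 = (0.006486 - 0.006486)²/1.2 = 0 W
P_total = P_R1 + P_R2 + P_R3 + P_R4 + P_R5 + P_R6 + P_R7 + P_R8 + P_R9 + P_R10 + P_R11 = 0.00121 W

Final answer: 0.00121 W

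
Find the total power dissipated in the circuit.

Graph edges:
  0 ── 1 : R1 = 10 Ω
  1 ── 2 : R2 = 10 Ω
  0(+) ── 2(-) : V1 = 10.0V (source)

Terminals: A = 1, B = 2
Nodal analysis, taking node 2 as the 0 V reference.
Source V1 fixes V_0 = 10 V.
KCL at each unknown node (sum of currents leaving = 0; resistances in Ω):
  Node 1: (V_1 - 10)/10 + (V_1 - 0)/10 = 0
Collecting terms: 0.2 × V_1 = 1  =>  V_1 = 5 V
Power in each resistor, P = (ΔV)²/R:
  P_R1 = (10 - 5)²/10 = 2.5 W
  P_R2 = (5 - 0)²/10 = 2.5 W
P_total = P_R1 + P_R2 = 5 W

Final answer: 5 W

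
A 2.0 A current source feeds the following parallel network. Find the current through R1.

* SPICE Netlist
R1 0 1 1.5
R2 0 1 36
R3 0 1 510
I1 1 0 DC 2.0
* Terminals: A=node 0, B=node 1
All resistors sit directly between nodes 0 and 1, so they are in parallel and share one voltage V; the full source current 2 A splits among them.
1/R_par = 1/1.5 + 1/36 + 1/510 = 0.6964 S  =>  R_par = 1.436 Ω
V = I × R_par = 2 × 1.436 = 2.872 V
I_R1 = V/R1 = 2.872/1.5 = 1.915 A

Final answer: 1.915 A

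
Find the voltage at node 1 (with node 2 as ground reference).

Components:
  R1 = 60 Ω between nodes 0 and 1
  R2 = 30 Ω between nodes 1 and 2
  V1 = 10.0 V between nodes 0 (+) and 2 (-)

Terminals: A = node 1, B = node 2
Nodal analysis, taking node 2 as the 0 V reference.
Source V1 fixes V_0 = 10 V.
KCL at each unknown node (sum of currents leaving = 0; resistances in Ω):
  Node 1: (V_1 - 10)/60 + (V_1 - 0)/30 = 0
Collecting terms: 0.05 × V_1 = 0.1667  =>  V_1 = 3.333 V
The requested potential is V_1 = 3.333 V.

Final answer: V_1 = 3.333 V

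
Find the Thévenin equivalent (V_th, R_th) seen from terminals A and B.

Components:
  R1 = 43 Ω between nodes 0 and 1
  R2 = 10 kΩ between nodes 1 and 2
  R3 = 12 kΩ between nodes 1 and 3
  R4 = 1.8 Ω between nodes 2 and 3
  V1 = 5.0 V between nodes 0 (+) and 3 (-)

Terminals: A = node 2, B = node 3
Step 1 — V_th is the open-circuit voltage V_A - V_B (nothing connected across the terminals).
Nodal analysis, taking node 3 as the 0 V reference.
Source V1 fixes V_0 = 5 V.
KCL at each unknown node (sum of currents leaving = 0; resistances in Ω):
  Node 1: (V_1 - 5)/43 + (V_1 - V_2)/10000 + (V_1 - 0)/12000 = 0
  Node 2: (V_2 - V_1)/10000 + (V_2 - 0)/1.8 = 0
Collecting terms (coefficients in siemens):
  0.02344·V_1 - 0.0001·V_2 = 0.1163
  0.5557·V_2 - 0.0001·V_1 = 0
Determinant D = (0.02344)(0.5557) - (-0.0001)(-0.0001) = 0.01302
V_1 = [(0.1163)(0.5557) - (-0.0001)(0)]/D = 4.961 V
V_2 = [(0.02344)(0) - (0.1163)(-0.0001)]/D = 0.0008928 V
V_th = V_2 - V_3 = 0.0008928 - 0 = 0.0008928 V
Step 2 — R_th: zero the source — replace V1 by a short circuit (node 3 merges into node 0) — and find the resistance seen between A (node 2) and B (node 0).
Reduce the network between node 2 (A) and node 0 (B) by series/parallel combination:
  Rp1 = R1 ‖ R3 (parallel, both between nodes 0 and 1) = 1/(1/43 + 1/12000) = 42.85 Ω
  Rs1 = R2 + Rp1 (series, joined only at node 1) = 10000 + 42.85 = 10040 Ω
  Rp2 = R4 ‖ Rs1 (parallel, both between nodes 0 and 2) = 1/(1/1.8 + 1/10040) = 1.8 Ω
R_th = 1.8 Ω

Final answer: V_th = 0.0008928 V, R_th = 1.8 Ω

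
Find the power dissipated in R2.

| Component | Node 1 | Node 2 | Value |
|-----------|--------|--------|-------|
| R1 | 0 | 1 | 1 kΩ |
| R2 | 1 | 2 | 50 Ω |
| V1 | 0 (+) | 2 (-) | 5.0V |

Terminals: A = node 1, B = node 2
Nodal analysis, taking node 2 as the 0 V reference.
Source V1 fixes V_0 = 5 V.
KCL at each unknown node (sum of currents leaving = 0; resistances in Ω):
  Node 1: (V_1 - 5)/1000 + (V_1 - 0)/50 = 0
Collecting terms: 0.021 × V_1 = 0.005  =>  V_1 = 0.2381 V
I_R2 = (V_1 - V_2)/R2 = (0.2381 - 0)/50 = 0.004762 A
P_R2 = I_R2² × R2 = (0.004762)² × 50 = 0.001134 W

Final answer: 0.001134 W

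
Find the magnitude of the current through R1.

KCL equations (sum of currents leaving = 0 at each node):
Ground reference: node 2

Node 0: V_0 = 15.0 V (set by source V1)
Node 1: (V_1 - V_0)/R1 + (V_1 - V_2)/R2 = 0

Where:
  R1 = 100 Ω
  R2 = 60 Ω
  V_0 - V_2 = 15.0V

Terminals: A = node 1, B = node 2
Nodal analysis, taking node 2 as the 0 V reference.
Source V1 fixes V_0 = 15 V.
KCL at each unknown node (sum of currents leaving = 0; resistances in Ω):
  Node 1: (V_1 - 15)/100 + (V_1 - 0)/60 = 0
Collecting terms: 0.02667 × V_1 = 0.15  =>  V_1 = 5.625 V
I_R1 = (V_0 - V_1)/R1 = (15 - 5.625)/100 = 0.09375 A
|I_R1| = 0.09375 A

Final answer: |I_R1| = 0.09375 A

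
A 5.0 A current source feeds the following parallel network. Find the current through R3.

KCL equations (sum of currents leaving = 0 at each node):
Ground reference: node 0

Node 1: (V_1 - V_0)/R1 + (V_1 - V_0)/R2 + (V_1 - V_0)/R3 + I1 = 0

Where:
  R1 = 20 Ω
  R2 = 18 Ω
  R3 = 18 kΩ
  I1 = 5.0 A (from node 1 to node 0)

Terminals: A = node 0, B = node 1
All resistors sit directly between nodes 0 and 1, so they are in parallel and share one voltage V; the full source current 5 A splits among them.
1/R_par = 1/20 + 1/18 + 1/18000 = 0.1056 S  =>  R_par = 9.469 Ω
V = I × R_par = 5 × 9.469 = 47.34 V
I_R3 = V/R3 = 47.34/18000 = 0.00263 A

Final answer: 0.00263 A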